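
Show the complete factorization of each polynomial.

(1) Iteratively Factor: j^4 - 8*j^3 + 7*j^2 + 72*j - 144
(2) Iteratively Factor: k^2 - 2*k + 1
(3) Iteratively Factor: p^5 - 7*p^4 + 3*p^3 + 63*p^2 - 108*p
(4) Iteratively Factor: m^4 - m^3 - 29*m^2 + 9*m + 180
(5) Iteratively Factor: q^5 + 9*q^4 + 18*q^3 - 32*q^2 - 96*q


(1) = (j + 3)*(j^3 - 11*j^2 + 40*j - 48) = (j - 4)*(j + 3)*(j^2 - 7*j + 12) = (j - 4)*(j - 3)*(j + 3)*(j - 4)
(2) = (k - 1)*(k - 1)
(3) = (p - 3)*(p^4 - 4*p^3 - 9*p^2 + 36*p) = (p - 3)^2*(p^3 - p^2 - 12*p) = (p - 4)*(p - 3)^2*(p^2 + 3*p) = p*(p - 4)*(p - 3)^2*(p + 3)
(4) = (m + 3)*(m^3 - 4*m^2 - 17*m + 60) = (m - 5)*(m + 3)*(m^2 + m - 12) = (m - 5)*(m + 3)*(m + 4)*(m - 3)
(5) = (q - 2)*(q^4 + 11*q^3 + 40*q^2 + 48*q) = (q - 2)*(q + 4)*(q^3 + 7*q^2 + 12*q) = (q - 2)*(q + 4)^2*(q^2 + 3*q) = q*(q - 2)*(q + 4)^2*(q + 3)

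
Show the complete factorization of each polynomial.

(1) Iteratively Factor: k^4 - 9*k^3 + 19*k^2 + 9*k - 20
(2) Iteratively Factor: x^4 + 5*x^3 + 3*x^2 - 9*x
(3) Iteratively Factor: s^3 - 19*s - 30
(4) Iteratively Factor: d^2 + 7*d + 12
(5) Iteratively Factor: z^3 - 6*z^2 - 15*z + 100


(1) = (k + 1)*(k^3 - 10*k^2 + 29*k - 20) = (k - 4)*(k + 1)*(k^2 - 6*k + 5) = (k - 4)*(k - 1)*(k + 1)*(k - 5)
(2) = (x + 3)*(x^3 + 2*x^2 - 3*x) = (x + 3)^2*(x^2 - x) = (x - 1)*(x + 3)^2*(x)
(3) = (s + 2)*(s^2 - 2*s - 15) = (s - 5)*(s + 2)*(s + 3)
(4) = (d + 3)*(d + 4)
(5) = (z + 4)*(z^2 - 10*z + 25) = (z - 5)*(z + 4)*(z - 5)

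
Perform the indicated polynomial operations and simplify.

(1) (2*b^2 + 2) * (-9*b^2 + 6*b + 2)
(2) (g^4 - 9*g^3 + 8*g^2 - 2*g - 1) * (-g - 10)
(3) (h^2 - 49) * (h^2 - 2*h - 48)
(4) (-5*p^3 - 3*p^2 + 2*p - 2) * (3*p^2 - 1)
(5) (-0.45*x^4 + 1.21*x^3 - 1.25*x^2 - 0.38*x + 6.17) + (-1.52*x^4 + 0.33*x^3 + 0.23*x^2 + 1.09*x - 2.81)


(1) = -18*b^4 + 12*b^3 - 14*b^2 + 12*b + 4
(2) = -g^5 - g^4 + 82*g^3 - 78*g^2 + 21*g + 10
(3) = h^4 - 2*h^3 - 97*h^2 + 98*h + 2352
(4) = -15*p^5 - 9*p^4 + 11*p^3 - 3*p^2 - 2*p + 2
(5) = -1.97*x^4 + 1.54*x^3 - 1.02*x^2 + 0.71*x + 3.36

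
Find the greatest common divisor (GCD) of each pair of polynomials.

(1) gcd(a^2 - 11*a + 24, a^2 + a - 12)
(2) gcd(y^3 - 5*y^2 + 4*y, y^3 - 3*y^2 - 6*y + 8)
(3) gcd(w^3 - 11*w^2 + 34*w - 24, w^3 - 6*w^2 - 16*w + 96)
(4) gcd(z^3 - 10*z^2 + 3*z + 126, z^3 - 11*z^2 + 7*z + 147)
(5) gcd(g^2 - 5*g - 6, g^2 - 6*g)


(1) = a - 3
(2) = gcd(y*(y - 4)*(y - 1), (y - 4)*(y - 1)*(y + 2)) = y^2 - 5*y + 4
(3) = w^2 - 10*w + 24
(4) = gcd((z - 7)*(z - 6)*(z + 3), (z - 7)^2*(z + 3)) = z^2 - 4*z - 21
(5) = g - 6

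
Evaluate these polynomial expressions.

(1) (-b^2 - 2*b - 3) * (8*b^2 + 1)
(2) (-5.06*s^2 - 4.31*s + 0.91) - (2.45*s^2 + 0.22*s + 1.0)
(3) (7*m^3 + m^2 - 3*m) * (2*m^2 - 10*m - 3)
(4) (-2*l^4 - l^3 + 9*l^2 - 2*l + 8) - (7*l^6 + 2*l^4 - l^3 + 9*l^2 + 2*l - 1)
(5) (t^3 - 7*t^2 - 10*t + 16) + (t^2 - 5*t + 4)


(1) = -8*b^4 - 16*b^3 - 25*b^2 - 2*b - 3
(2) = -7.51*s^2 - 4.53*s - 0.09
(3) = 14*m^5 - 68*m^4 - 37*m^3 + 27*m^2 + 9*m
(4) = -7*l^6 - 4*l^4 - 4*l + 9
(5) = t^3 - 6*t^2 - 15*t + 20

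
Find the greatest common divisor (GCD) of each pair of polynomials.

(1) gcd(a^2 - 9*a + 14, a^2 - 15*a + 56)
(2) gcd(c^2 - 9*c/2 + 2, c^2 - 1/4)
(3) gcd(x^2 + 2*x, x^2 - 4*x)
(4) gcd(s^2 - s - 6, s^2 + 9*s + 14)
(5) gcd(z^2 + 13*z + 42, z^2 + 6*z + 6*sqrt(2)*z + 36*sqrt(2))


(1) = a - 7
(2) = gcd((c - 4)*(c - 1/2), (c - 1/2)*(c + 1/2)) = c - 1/2
(3) = x
(4) = gcd((s - 3)*(s + 2), (s + 2)*(s + 7)) = s + 2
(5) = z + 6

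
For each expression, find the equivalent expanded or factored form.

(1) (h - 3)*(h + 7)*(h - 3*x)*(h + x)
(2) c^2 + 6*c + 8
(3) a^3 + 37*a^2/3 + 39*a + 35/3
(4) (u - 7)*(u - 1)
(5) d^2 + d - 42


(1) = h^4 - 2*h^3*x + 4*h^3 - 3*h^2*x^2 - 8*h^2*x - 21*h^2 - 12*h*x^2 + 42*h*x + 63*x^2
(2) = (c + 2)*(c + 4)
(3) = (a + 1/3)*(a + 5)*(a + 7)
(4) = u^2 - 8*u + 7
(5) = (d - 6)*(d + 7)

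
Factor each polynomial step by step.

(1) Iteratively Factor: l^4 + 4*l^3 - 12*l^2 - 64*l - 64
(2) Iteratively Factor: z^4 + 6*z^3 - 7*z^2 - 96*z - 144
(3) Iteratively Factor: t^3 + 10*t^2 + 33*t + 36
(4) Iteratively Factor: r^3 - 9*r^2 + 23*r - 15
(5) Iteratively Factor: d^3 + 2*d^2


(1) = (l + 2)*(l^3 + 2*l^2 - 16*l - 32) = (l + 2)^2*(l^2 - 16) = (l + 2)^2*(l + 4)*(l - 4)
(2) = (z + 3)*(z^3 + 3*z^2 - 16*z - 48) = (z - 4)*(z + 3)*(z^2 + 7*z + 12) = (z - 4)*(z + 3)*(z + 4)*(z + 3)
(3) = (t + 3)*(t^2 + 7*t + 12) = (t + 3)*(t + 4)*(t + 3)
(4) = (r - 5)*(r^2 - 4*r + 3) = (r - 5)*(r - 3)*(r - 1)
(5) = (d)*(d^2 + 2*d) = d^2*(d + 2)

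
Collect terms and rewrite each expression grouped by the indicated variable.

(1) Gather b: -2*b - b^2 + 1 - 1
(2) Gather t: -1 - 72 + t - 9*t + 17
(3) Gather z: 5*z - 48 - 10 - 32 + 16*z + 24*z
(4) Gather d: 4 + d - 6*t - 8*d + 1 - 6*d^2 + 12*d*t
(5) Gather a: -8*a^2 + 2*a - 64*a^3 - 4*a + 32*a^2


(1) = -b^2 - 2*b
(2) = -8*t - 56
(3) = 45*z - 90
(4) = -6*d^2 + d*(12*t - 7) - 6*t + 5
(5) = -64*a^3 + 24*a^2 - 2*a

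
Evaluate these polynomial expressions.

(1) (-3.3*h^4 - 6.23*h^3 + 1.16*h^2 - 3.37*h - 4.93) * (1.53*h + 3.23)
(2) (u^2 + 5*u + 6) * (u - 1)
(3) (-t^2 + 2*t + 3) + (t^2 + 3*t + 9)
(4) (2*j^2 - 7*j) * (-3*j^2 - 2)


(1) = -5.049*h^5 - 20.1909*h^4 - 18.3481*h^3 - 1.4093*h^2 - 18.428*h - 15.9239
(2) = u^3 + 4*u^2 + u - 6
(3) = 5*t + 12
(4) = -6*j^4 + 21*j^3 - 4*j^2 + 14*j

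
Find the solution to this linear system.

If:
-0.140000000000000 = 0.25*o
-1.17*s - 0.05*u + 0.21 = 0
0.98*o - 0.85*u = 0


Then:
o = -0.56
s = 0.21
u = -0.65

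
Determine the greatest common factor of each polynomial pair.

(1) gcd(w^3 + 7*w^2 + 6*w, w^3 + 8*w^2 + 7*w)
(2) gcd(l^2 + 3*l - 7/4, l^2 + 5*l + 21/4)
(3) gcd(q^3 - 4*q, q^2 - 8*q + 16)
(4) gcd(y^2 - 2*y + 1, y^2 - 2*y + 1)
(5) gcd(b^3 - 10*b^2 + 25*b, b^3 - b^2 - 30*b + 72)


(1) = w^2 + w
(2) = l + 7/2
(3) = 1
(4) = y^2 - 2*y + 1
(5) = gcd(b*(b - 5)^2, (b - 4)*(b - 3)*(b + 6)) = 1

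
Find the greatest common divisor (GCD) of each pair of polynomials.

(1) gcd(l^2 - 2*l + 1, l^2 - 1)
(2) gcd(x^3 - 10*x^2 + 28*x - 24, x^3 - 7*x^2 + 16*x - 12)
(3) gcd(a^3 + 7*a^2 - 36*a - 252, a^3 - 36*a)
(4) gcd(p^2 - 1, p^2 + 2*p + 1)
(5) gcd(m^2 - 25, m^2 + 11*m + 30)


(1) = gcd((l - 1)^2, (l - 1)*(l + 1)) = l - 1
(2) = gcd((x - 6)*(x - 2)^2, (x - 3)*(x - 2)^2) = x^2 - 4*x + 4
(3) = gcd((a - 6)*(a + 6)*(a + 7), a*(a - 6)*(a + 6)) = a^2 - 36
(4) = p + 1
(5) = gcd((m - 5)*(m + 5), (m + 5)*(m + 6)) = m + 5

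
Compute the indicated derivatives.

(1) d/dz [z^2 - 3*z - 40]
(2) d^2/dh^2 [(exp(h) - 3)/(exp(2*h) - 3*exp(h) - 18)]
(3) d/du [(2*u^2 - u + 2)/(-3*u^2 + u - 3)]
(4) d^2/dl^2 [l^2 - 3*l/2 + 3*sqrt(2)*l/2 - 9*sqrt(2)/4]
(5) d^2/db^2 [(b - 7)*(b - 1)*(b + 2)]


(1) = 2*z - 3
(2) = (exp(4*h) - 9*exp(3*h) + 135*exp(2*h) - 297*exp(h) + 486)*exp(h)/(exp(6*h) - 9*exp(5*h) - 27*exp(4*h) + 297*exp(3*h) + 486*exp(2*h) - 2916*exp(h) - 5832)
(3) = (1 - u^2)/(9*u^4 - 6*u^3 + 19*u^2 - 6*u + 9)
(4) = 2
(5) = 6*b - 12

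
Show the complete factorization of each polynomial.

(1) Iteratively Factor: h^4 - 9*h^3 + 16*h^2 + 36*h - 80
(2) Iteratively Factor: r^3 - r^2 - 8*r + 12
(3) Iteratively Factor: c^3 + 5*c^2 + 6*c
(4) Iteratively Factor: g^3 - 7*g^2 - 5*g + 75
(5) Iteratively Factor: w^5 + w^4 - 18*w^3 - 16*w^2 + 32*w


(1) = (h - 4)*(h^3 - 5*h^2 - 4*h + 20) = (h - 5)*(h - 4)*(h^2 - 4) = (h - 5)*(h - 4)*(h - 2)*(h + 2)
(2) = (r - 2)*(r^2 + r - 6) = (r - 2)^2*(r + 3)
(3) = (c + 2)*(c^2 + 3*c) = c*(c + 2)*(c + 3)
(4) = (g + 3)*(g^2 - 10*g + 25) = (g - 5)*(g + 3)*(g - 5)
(5) = (w + 4)*(w^4 - 3*w^3 - 6*w^2 + 8*w) = w*(w + 4)*(w^3 - 3*w^2 - 6*w + 8) = w*(w - 4)*(w + 4)*(w^2 + w - 2) = w*(w - 4)*(w + 2)*(w + 4)*(w - 1)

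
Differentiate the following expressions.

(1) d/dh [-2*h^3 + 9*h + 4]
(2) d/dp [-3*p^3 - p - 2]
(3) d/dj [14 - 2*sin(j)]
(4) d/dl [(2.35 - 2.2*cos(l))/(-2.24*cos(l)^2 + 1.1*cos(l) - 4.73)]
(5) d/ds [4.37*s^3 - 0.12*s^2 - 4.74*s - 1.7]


(1) = 9 - 6*h^2
(2) = -9*p^2 - 1
(3) = -2*cos(j)
(4) = (4.928*cos(l)^2 - 10.528*cos(l) - 7.821)*sin(l)/(5.0176*cos(l)^4 - 4.928*cos(l)^3 + 22.4004*cos(l)^2 - 10.406*cos(l) + 22.3729)
(5) = 13.11*s^2 - 0.24*s - 4.74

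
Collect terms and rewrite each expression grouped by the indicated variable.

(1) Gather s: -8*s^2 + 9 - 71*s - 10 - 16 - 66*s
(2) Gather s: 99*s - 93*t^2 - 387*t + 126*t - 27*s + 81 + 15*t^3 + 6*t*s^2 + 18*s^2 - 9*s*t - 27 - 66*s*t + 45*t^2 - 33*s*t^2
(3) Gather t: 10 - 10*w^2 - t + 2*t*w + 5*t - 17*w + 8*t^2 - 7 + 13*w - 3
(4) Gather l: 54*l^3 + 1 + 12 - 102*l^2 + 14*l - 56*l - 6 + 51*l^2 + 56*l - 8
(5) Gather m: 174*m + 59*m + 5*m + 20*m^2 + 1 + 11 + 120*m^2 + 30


(1) = -8*s^2 - 137*s - 17
(2) = s^2*(6*t + 18) + s*(-33*t^2 - 75*t + 72) + 15*t^3 - 48*t^2 - 261*t + 54
(3) = 8*t^2 + t*(2*w + 4) - 10*w^2 - 4*w
(4) = 54*l^3 - 51*l^2 + 14*l - 1
(5) = 140*m^2 + 238*m + 42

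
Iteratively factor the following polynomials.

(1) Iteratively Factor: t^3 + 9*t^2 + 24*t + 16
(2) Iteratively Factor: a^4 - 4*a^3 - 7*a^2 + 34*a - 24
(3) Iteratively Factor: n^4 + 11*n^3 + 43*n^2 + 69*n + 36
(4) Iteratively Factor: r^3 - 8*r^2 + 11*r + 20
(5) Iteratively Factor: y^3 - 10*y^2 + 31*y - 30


(1) = (t + 4)*(t^2 + 5*t + 4) = (t + 4)^2*(t + 1)
(2) = (a + 3)*(a^3 - 7*a^2 + 14*a - 8) = (a - 2)*(a + 3)*(a^2 - 5*a + 4) = (a - 2)*(a - 1)*(a + 3)*(a - 4)
(3) = (n + 4)*(n^3 + 7*n^2 + 15*n + 9) = (n + 3)*(n + 4)*(n^2 + 4*n + 3) = (n + 1)*(n + 3)*(n + 4)*(n + 3)
(4) = (r + 1)*(r^2 - 9*r + 20) = (r - 5)*(r + 1)*(r - 4)
(5) = (y - 2)*(y^2 - 8*y + 15) = (y - 3)*(y - 2)*(y - 5)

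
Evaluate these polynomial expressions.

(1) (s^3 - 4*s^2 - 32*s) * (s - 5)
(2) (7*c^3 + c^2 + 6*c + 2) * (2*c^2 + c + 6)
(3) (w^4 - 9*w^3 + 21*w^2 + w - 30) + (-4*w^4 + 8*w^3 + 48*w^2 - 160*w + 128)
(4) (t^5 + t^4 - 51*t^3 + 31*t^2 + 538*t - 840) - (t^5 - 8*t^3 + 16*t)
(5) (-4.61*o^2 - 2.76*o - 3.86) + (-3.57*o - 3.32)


(1) = s^4 - 9*s^3 - 12*s^2 + 160*s
(2) = 14*c^5 + 9*c^4 + 55*c^3 + 16*c^2 + 38*c + 12
(3) = -3*w^4 - w^3 + 69*w^2 - 159*w + 98
(4) = t^4 - 43*t^3 + 31*t^2 + 522*t - 840
(5) = -4.61*o^2 - 6.33*o - 7.18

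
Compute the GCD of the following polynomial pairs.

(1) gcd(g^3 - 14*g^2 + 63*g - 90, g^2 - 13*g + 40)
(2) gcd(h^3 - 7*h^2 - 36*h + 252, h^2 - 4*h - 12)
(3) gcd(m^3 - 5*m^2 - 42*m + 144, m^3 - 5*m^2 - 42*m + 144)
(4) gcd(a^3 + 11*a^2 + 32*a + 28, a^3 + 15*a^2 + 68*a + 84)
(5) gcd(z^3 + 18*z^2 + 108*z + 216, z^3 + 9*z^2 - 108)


(1) = gcd((g - 6)*(g - 5)*(g - 3), (g - 8)*(g - 5)) = g - 5
(2) = gcd((h - 7)*(h - 6)*(h + 6), (h - 6)*(h + 2)) = h - 6
(3) = m^3 - 5*m^2 - 42*m + 144
(4) = gcd((a + 2)^2*(a + 7), (a + 2)*(a + 6)*(a + 7)) = a^2 + 9*a + 14
(5) = z^2 + 12*z + 36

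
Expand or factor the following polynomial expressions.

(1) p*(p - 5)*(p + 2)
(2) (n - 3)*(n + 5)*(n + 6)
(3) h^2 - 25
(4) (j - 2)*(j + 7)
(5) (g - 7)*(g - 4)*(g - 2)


(1) = p^3 - 3*p^2 - 10*p
(2) = n^3 + 8*n^2 - 3*n - 90
(3) = (h - 5)*(h + 5)
(4) = j^2 + 5*j - 14
(5) = g^3 - 13*g^2 + 50*g - 56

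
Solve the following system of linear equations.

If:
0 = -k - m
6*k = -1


Then:
k = -1/6
m = 1/6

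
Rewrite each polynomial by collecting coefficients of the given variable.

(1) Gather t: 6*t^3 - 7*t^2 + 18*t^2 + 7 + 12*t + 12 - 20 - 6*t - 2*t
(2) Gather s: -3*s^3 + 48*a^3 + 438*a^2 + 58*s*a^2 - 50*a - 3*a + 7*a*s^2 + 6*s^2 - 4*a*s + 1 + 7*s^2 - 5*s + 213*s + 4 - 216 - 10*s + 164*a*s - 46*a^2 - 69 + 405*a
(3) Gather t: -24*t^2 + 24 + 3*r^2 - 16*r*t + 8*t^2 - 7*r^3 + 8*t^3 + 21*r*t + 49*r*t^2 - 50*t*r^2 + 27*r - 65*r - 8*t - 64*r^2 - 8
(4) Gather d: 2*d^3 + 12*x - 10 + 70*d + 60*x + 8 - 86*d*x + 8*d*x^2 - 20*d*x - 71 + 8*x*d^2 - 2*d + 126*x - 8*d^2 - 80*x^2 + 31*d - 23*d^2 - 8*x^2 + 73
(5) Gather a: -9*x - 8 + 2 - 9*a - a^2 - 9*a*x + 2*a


(1) = 6*t^3 + 11*t^2 + 4*t - 1
(2) = 48*a^3 + 392*a^2 + 352*a - 3*s^3 + s^2*(7*a + 13) + s*(58*a^2 + 160*a + 198) - 280
(3) = -7*r^3 - 61*r^2 - 38*r + 8*t^3 + t^2*(49*r - 16) + t*(-50*r^2 + 5*r - 8) + 16
(4) = 2*d^3 + d^2*(8*x - 31) + d*(8*x^2 - 106*x + 99) - 88*x^2 + 198*x
(5) = -a^2 + a*(-9*x - 7) - 9*x - 6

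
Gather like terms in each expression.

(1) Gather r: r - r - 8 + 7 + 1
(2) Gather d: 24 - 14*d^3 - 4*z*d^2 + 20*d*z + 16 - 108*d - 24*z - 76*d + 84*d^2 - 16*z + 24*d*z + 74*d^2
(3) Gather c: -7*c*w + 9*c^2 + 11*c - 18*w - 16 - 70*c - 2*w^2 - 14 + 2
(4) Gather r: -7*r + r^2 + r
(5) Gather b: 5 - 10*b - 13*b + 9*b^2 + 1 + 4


(1) = 0
(2) = -14*d^3 + d^2*(158 - 4*z) + d*(44*z - 184) - 40*z + 40
(3) = 9*c^2 + c*(-7*w - 59) - 2*w^2 - 18*w - 28
(4) = r^2 - 6*r
(5) = 9*b^2 - 23*b + 10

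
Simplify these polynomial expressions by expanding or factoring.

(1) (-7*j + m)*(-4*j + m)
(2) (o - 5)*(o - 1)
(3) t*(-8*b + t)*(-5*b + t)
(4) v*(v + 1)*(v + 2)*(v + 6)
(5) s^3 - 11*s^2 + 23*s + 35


(1) = 28*j^2 - 11*j*m + m^2
(2) = o^2 - 6*o + 5
(3) = 40*b^2*t - 13*b*t^2 + t^3
(4) = v^4 + 9*v^3 + 20*v^2 + 12*v
(5) = (s - 7)*(s - 5)*(s + 1)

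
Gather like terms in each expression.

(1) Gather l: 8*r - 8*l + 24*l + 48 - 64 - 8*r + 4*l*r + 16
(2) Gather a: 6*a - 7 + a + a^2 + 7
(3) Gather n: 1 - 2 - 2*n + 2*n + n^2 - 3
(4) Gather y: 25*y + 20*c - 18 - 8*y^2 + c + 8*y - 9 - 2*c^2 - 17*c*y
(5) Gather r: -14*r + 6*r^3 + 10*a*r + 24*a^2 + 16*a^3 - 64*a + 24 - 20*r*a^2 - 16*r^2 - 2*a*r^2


(1) = l*(4*r + 16)
(2) = a^2 + 7*a
(3) = n^2 - 4
(4) = -2*c^2 + 21*c - 8*y^2 + y*(33 - 17*c) - 27
(5) = 16*a^3 + 24*a^2 - 64*a + 6*r^3 + r^2*(-2*a - 16) + r*(-20*a^2 + 10*a - 14) + 24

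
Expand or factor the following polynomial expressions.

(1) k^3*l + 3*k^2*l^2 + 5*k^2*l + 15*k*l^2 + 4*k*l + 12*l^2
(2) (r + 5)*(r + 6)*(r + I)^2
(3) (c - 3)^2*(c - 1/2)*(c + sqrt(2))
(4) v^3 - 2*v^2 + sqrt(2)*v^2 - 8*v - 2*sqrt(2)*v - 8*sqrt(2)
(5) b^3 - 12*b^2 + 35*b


(1) = (k + 4)*(k + 3*l)*(k*l + l)
(2) = r^4 + 11*r^3 + 2*I*r^3 + 29*r^2 + 22*I*r^2 - 11*r + 60*I*r - 30
(3) = c^4 - 13*c^3/2 + sqrt(2)*c^3 - 13*sqrt(2)*c^2/2 + 12*c^2 - 9*c/2 + 12*sqrt(2)*c - 9*sqrt(2)/2
(4) = (v - 4)*(v + 2)*(v + sqrt(2))
(5) = b*(b - 7)*(b - 5)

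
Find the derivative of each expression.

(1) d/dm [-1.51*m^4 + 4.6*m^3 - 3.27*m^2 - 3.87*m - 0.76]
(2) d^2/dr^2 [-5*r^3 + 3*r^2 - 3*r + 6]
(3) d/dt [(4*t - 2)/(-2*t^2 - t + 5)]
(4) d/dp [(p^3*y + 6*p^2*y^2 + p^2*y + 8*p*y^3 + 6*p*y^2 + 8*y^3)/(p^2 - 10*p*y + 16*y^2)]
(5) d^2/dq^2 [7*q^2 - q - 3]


(1) = -6.04*m^3 + 13.8*m^2 - 6.54*m - 3.87
(2) = 6 - 30*r
(3) = 2*(4*t^2 - 4*t + 9)/(4*t^4 + 4*t^3 - 19*t^2 - 10*t + 25)
(4) = y*(p^4 - 20*p^3*y - 20*p^2*y^2 - 16*p^2*y + 192*p*y^3 + 16*p*y^2 + 128*y^4 + 176*y^3)/(p^4 - 20*p^3*y + 132*p^2*y^2 - 320*p*y^3 + 256*y^4)
(5) = 14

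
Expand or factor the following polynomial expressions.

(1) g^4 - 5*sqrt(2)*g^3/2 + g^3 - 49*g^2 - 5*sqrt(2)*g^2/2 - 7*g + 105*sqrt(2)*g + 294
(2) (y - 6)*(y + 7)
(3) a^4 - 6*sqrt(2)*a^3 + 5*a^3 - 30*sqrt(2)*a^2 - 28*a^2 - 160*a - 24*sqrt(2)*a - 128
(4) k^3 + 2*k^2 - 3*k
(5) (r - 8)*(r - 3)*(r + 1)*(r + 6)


(1) = (g - 6)*(g + 7)*(g - 7*sqrt(2)/2)*(g + sqrt(2))
(2) = y^2 + y - 42
(3) = (a + 1)*(a + 4)*(a - 8*sqrt(2))*(a + 2*sqrt(2))
(4) = k*(k - 1)*(k + 3)
(5) = r^4 - 4*r^3 - 47*r^2 + 102*r + 144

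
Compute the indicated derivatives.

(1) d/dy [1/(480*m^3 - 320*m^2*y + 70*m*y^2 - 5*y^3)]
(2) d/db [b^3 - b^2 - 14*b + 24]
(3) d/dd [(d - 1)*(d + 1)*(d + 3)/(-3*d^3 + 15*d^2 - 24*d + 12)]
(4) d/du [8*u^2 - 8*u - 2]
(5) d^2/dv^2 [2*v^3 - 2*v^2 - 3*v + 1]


(1) = (64*m^2 - 28*m*y + 3*y^2)/(5*(96*m^3 - 64*m^2*y + 14*m*y^2 - y^3)^2)
(2) = 3*b^2 - 2*b - 14
(3) = 2*(4*d + 7)/(3*(d^3 - 6*d^2 + 12*d - 8))
(4) = 16*u - 8
(5) = 12*v - 4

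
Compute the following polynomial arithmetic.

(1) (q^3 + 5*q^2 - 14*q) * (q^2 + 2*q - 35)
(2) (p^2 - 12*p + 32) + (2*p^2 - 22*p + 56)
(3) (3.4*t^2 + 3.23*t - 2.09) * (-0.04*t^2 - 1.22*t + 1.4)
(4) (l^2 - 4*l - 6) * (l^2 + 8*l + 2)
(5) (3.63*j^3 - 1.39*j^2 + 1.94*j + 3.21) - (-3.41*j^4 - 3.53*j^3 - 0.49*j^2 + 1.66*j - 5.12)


(1) = q^5 + 7*q^4 - 39*q^3 - 203*q^2 + 490*q
(2) = 3*p^2 - 34*p + 88
(3) = -0.136*t^4 - 4.2772*t^3 + 0.903*t^2 + 7.0718*t - 2.926
(4) = l^4 + 4*l^3 - 36*l^2 - 56*l - 12
(5) = 3.41*j^4 + 7.16*j^3 - 0.9*j^2 + 0.28*j + 8.33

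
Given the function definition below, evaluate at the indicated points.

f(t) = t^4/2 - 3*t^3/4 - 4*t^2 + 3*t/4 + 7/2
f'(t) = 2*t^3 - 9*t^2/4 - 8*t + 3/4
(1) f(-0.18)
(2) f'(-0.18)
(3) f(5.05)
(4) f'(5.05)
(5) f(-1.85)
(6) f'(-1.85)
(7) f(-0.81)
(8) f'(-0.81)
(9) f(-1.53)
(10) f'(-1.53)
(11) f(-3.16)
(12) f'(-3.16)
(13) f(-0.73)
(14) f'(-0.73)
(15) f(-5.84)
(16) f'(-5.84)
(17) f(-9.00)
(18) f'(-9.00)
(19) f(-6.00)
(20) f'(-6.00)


(1) = 3.24
(2) = 2.11
(3) = 133.88
(4) = 160.54
(5) = -0.97
(6) = -4.81
(7) = 0.88
(8) = 4.69
(9) = -1.59
(10) = 0.56
(11) = 34.71
(12) = -59.55
(13) = 1.25
(14) = 4.61
(15) = 593.68
(16) = -427.62
(17) = 3500.00
(18) = -1567.50
(19) = 665.00
(20) = -464.25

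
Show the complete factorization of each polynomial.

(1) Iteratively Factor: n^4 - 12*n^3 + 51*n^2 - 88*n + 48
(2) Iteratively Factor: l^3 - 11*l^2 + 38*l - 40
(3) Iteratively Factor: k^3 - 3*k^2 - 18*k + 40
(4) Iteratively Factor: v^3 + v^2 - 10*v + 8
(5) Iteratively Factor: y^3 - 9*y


(1) = (n - 4)*(n^3 - 8*n^2 + 19*n - 12) = (n - 4)^2*(n^2 - 4*n + 3) = (n - 4)^2*(n - 3)*(n - 1)
(2) = (l - 4)*(l^2 - 7*l + 10) = (l - 4)*(l - 2)*(l - 5)
(3) = (k + 4)*(k^2 - 7*k + 10) = (k - 5)*(k + 4)*(k - 2)
(4) = (v - 2)*(v^2 + 3*v - 4) = (v - 2)*(v + 4)*(v - 1)
(5) = (y)*(y^2 - 9) = y*(y - 3)*(y + 3)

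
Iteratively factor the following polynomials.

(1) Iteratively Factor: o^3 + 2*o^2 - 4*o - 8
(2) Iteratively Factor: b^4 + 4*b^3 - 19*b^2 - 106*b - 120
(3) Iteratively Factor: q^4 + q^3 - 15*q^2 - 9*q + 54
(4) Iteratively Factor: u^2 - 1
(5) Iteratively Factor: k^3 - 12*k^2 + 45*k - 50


(1) = (o + 2)*(o^2 - 4) = (o - 2)*(o + 2)*(o + 2)
(2) = (b + 3)*(b^3 + b^2 - 22*b - 40) = (b + 3)*(b + 4)*(b^2 - 3*b - 10) = (b - 5)*(b + 3)*(b + 4)*(b + 2)
(3) = (q + 3)*(q^3 - 2*q^2 - 9*q + 18) = (q + 3)^2*(q^2 - 5*q + 6) = (q - 3)*(q + 3)^2*(q - 2)
(4) = (u + 1)*(u - 1)
(5) = (k - 5)*(k^2 - 7*k + 10) = (k - 5)^2*(k - 2)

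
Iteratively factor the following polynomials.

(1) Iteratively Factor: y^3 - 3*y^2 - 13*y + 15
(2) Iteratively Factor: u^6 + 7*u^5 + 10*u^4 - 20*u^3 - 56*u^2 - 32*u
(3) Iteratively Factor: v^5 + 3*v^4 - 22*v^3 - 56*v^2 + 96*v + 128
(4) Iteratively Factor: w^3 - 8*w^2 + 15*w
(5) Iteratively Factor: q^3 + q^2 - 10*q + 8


(1) = (y - 5)*(y^2 + 2*y - 3) = (y - 5)*(y - 1)*(y + 3)
(2) = (u + 4)*(u^5 + 3*u^4 - 2*u^3 - 12*u^2 - 8*u) = u*(u + 4)*(u^4 + 3*u^3 - 2*u^2 - 12*u - 8) = u*(u + 2)*(u + 4)*(u^3 + u^2 - 4*u - 4) = u*(u + 2)^2*(u + 4)*(u^2 - u - 2) = u*(u - 2)*(u + 2)^2*(u + 4)*(u + 1)
(3) = (v - 4)*(v^4 + 7*v^3 + 6*v^2 - 32*v - 32) = (v - 4)*(v + 4)*(v^3 + 3*v^2 - 6*v - 8) = (v - 4)*(v + 4)^2*(v^2 - v - 2) = (v - 4)*(v + 1)*(v + 4)^2*(v - 2)
(4) = (w)*(w^2 - 8*w + 15) = w*(w - 3)*(w - 5)
(5) = (q - 2)*(q^2 + 3*q - 4) = (q - 2)*(q + 4)*(q - 1)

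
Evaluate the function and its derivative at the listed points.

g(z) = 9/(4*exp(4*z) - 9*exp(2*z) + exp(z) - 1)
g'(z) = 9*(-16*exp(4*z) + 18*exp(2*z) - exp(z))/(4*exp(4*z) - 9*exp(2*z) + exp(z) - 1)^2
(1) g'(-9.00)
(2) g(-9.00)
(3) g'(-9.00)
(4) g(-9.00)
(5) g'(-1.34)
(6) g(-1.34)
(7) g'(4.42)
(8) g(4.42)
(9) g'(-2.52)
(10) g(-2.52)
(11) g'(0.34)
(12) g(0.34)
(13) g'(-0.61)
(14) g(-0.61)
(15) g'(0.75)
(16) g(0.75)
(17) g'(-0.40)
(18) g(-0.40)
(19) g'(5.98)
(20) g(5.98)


(1) = -0.00
(2) = -9.00
(3) = -0.00
(4) = -9.00
(5) = 4.52
(6) = -6.73
(7) = -0.00
(8) = 0.00
(9) = 0.33
(10) = -9.21
(11) = -80.58
(12) = -5.07
(13) = 3.97
(14) = -3.25
(15) = -1.29
(16) = 0.22
(17) = 2.96
(18) = -2.52
(19) = -0.00
(20) = 0.00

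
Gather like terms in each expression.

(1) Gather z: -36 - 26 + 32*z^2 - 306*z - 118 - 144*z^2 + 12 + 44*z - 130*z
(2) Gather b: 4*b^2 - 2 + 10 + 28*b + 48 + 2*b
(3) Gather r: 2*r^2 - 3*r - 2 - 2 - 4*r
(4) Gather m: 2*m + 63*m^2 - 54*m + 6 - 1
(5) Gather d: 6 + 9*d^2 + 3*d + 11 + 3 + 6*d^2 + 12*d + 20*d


(1) = -112*z^2 - 392*z - 168
(2) = 4*b^2 + 30*b + 56
(3) = 2*r^2 - 7*r - 4
(4) = 63*m^2 - 52*m + 5
(5) = 15*d^2 + 35*d + 20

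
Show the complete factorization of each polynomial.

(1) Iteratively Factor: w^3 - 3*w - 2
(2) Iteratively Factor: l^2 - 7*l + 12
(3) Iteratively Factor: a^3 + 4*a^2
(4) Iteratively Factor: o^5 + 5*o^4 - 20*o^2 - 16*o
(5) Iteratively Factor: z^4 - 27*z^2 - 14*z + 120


(1) = (w + 1)*(w^2 - w - 2) = (w - 2)*(w + 1)*(w + 1)
(2) = (l - 4)*(l - 3)
(3) = (a)*(a^2 + 4*a) = a^2*(a + 4)
(4) = (o - 2)*(o^4 + 7*o^3 + 14*o^2 + 8*o) = (o - 2)*(o + 4)*(o^3 + 3*o^2 + 2*o) = (o - 2)*(o + 2)*(o + 4)*(o^2 + o) = o*(o - 2)*(o + 2)*(o + 4)*(o + 1)
(5) = (z - 2)*(z^3 + 2*z^2 - 23*z - 60) = (z - 5)*(z - 2)*(z^2 + 7*z + 12) = (z - 5)*(z - 2)*(z + 3)*(z + 4)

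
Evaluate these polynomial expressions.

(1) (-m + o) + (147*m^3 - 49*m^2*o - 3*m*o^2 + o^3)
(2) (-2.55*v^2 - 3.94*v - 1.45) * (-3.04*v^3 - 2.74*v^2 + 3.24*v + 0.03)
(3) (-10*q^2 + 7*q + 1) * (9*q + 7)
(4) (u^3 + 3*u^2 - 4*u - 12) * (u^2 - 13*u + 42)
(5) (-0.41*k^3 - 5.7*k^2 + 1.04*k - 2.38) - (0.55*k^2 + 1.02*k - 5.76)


(1) = 147*m^3 - 49*m^2*o - 3*m*o^2 - m + o^3 + o
(2) = 7.752*v^5 + 18.9646*v^4 + 6.9416*v^3 - 8.8691*v^2 - 4.8162*v - 0.0435
(3) = -90*q^3 - 7*q^2 + 58*q + 7
(4) = u^5 - 10*u^4 - u^3 + 166*u^2 - 12*u - 504
(5) = -0.41*k^3 - 6.25*k^2 + 0.02*k + 3.38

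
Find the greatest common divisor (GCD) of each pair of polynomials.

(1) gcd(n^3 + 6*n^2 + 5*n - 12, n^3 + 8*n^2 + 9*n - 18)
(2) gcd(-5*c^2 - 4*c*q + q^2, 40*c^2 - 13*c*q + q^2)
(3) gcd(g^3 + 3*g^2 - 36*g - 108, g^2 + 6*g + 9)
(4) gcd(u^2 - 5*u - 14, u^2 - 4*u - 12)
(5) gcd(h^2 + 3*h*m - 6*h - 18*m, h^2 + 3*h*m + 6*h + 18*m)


(1) = n^2 + 2*n - 3
(2) = gcd((-5*c + q)*(c + q), (-8*c + q)*(-5*c + q)) = -5*c + q
(3) = g + 3
(4) = gcd((u - 7)*(u + 2), (u - 6)*(u + 2)) = u + 2
(5) = h + 3*m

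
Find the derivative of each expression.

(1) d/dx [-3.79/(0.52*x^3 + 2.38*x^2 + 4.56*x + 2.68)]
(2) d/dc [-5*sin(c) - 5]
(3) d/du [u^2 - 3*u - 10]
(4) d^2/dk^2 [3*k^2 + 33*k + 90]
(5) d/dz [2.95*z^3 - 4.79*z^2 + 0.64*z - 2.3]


(1) = (5.9124*x^2 + 18.0404*x + 17.2824)/(0.52*x^3 + 2.38*x^2 + 4.56*x + 2.68)^2
(2) = -5*cos(c)
(3) = 2*u - 3
(4) = 6
(5) = 8.85*z^2 - 9.58*z + 0.64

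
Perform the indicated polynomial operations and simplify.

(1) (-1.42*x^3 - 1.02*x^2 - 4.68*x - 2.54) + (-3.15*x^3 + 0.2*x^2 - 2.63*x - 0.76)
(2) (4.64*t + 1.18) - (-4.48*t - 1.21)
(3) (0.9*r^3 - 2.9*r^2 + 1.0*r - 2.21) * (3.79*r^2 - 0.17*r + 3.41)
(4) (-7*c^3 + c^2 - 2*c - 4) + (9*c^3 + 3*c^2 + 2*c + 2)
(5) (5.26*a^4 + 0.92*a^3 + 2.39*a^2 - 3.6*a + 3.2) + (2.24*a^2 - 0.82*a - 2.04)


(1) = -4.57*x^3 - 0.82*x^2 - 7.31*x - 3.3
(2) = 9.12*t + 2.39
(3) = 3.411*r^5 - 11.144*r^4 + 7.352*r^3 - 18.4349*r^2 + 3.7857*r - 7.5361
(4) = 2*c^3 + 4*c^2 - 2
(5) = 5.26*a^4 + 0.92*a^3 + 4.63*a^2 - 4.42*a + 1.16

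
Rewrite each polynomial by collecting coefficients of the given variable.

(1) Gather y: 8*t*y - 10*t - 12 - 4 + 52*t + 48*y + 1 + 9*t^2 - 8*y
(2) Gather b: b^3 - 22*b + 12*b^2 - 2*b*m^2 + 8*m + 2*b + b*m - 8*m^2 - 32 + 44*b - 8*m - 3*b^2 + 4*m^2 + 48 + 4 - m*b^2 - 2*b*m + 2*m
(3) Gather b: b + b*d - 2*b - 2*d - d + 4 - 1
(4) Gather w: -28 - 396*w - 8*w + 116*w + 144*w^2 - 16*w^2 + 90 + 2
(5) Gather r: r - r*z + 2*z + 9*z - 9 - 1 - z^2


(1) = 9*t^2 + 42*t + y*(8*t + 40) - 15
(2) = b^3 + b^2*(9 - m) + b*(-2*m^2 - m + 24) - 4*m^2 + 2*m + 20
(3) = b*(d - 1) - 3*d + 3
(4) = 128*w^2 - 288*w + 64
(5) = r*(1 - z) - z^2 + 11*z - 10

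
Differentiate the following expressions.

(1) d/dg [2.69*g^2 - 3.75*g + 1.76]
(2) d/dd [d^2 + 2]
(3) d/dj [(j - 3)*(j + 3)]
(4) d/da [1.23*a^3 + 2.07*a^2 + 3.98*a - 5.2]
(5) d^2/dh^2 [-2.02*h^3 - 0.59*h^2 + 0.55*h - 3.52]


(1) = 5.38*g - 3.75
(2) = 2*d
(3) = 2*j
(4) = 3.69*a^2 + 4.14*a + 3.98
(5) = -12.12*h - 1.18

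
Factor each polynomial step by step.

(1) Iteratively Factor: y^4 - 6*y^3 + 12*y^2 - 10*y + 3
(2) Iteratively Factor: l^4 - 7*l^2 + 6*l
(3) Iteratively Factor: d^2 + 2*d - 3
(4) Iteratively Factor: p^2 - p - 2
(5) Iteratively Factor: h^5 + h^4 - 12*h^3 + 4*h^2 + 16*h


(1) = (y - 1)*(y^3 - 5*y^2 + 7*y - 3) = (y - 3)*(y - 1)*(y^2 - 2*y + 1) = (y - 3)*(y - 1)^2*(y - 1)
(2) = (l - 2)*(l^3 + 2*l^2 - 3*l) = l*(l - 2)*(l^2 + 2*l - 3) = l*(l - 2)*(l - 1)*(l + 3)
(3) = (d + 3)*(d - 1)
(4) = (p - 2)*(p + 1)
(5) = (h - 2)*(h^4 + 3*h^3 - 6*h^2 - 8*h) = (h - 2)*(h + 4)*(h^3 - h^2 - 2*h) = (h - 2)^2*(h + 4)*(h^2 + h) = h*(h - 2)^2*(h + 4)*(h + 1)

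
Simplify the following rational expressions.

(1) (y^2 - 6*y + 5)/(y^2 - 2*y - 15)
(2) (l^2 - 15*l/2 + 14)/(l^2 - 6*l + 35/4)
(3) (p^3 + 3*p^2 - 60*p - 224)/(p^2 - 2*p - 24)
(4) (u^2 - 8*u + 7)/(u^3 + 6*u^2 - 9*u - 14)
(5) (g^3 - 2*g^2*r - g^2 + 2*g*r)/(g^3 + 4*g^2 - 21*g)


(1) = (y - 1)/(y + 3)
(2) = (2*l - 8)/(2*l - 5)
(3) = (p^2 - p - 56)/(p - 6)
(4) = (u^2 - 8*u + 7)/(u^3 + 6*u^2 - 9*u - 14)
(5) = (g^2 - 2*g*r - g + 2*r)/(g^2 + 4*g - 21)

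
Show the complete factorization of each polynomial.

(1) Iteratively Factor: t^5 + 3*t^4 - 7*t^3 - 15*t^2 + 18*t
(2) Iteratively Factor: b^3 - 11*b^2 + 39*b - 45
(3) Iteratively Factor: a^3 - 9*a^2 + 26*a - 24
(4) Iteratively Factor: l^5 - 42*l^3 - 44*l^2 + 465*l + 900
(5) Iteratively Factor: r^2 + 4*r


(1) = (t - 1)*(t^4 + 4*t^3 - 3*t^2 - 18*t) = t*(t - 1)*(t^3 + 4*t^2 - 3*t - 18) = t*(t - 1)*(t + 3)*(t^2 + t - 6) = t*(t - 2)*(t - 1)*(t + 3)*(t + 3)
(2) = (b - 5)*(b^2 - 6*b + 9) = (b - 5)*(b - 3)*(b - 3)
(3) = (a - 4)*(a^2 - 5*a + 6) = (a - 4)*(a - 3)*(a - 2)
(4) = (l - 5)*(l^4 + 5*l^3 - 17*l^2 - 129*l - 180) = (l - 5)*(l + 3)*(l^3 + 2*l^2 - 23*l - 60) = (l - 5)*(l + 3)*(l + 4)*(l^2 - 2*l - 15) = (l - 5)^2*(l + 3)*(l + 4)*(l + 3)
(5) = (r)*(r + 4)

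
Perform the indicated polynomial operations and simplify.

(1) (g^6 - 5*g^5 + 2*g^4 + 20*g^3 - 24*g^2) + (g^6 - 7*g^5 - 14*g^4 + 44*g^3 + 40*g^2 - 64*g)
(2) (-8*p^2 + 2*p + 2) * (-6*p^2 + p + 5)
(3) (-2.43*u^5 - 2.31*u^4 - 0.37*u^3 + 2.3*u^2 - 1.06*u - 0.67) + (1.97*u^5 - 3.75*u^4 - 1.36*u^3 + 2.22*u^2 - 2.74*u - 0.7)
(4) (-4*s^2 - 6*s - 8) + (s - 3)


(1) = 2*g^6 - 12*g^5 - 12*g^4 + 64*g^3 + 16*g^2 - 64*g
(2) = 48*p^4 - 20*p^3 - 50*p^2 + 12*p + 10
(3) = -0.46*u^5 - 6.06*u^4 - 1.73*u^3 + 4.52*u^2 - 3.8*u - 1.37
(4) = -4*s^2 - 5*s - 11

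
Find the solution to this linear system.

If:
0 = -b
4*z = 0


Then:
b = 0
z = 0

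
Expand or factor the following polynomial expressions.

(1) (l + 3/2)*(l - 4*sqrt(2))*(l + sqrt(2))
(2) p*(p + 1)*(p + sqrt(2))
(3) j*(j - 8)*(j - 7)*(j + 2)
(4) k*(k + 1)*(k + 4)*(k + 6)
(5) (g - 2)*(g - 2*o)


(1) = l^3 - 3*sqrt(2)*l^2 + 3*l^2/2 - 8*l - 9*sqrt(2)*l/2 - 12
(2) = p^3 + p^2 + sqrt(2)*p^2 + sqrt(2)*p
(3) = j^4 - 13*j^3 + 26*j^2 + 112*j
(4) = k^4 + 11*k^3 + 34*k^2 + 24*k
(5) = g^2 - 2*g*o - 2*g + 4*o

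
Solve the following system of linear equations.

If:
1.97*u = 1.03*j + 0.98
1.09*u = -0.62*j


Then:
j = -0.46
u = 0.26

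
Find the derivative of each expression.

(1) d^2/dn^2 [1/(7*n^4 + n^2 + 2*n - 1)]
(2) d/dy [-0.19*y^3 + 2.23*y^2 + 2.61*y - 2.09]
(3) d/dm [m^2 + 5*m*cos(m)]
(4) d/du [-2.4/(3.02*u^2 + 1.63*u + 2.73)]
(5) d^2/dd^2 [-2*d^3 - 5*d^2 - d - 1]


(1) = 2*(-(42*n^2 + 1)*(7*n^4 + n^2 + 2*n - 1) + 4*(14*n^3 + n + 1)^2)/(7*n^4 + n^2 + 2*n - 1)^3
(2) = -0.57*y^2 + 4.46*y + 2.61
(3) = -5*m*sin(m) + 2*m + 5*cos(m)
(4) = (14.496*u + 3.912)/(3.02*u^2 + 1.63*u + 2.73)^2
(5) = -12*d - 10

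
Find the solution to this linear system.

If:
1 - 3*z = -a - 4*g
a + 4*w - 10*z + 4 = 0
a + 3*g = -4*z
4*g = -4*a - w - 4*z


Then:
a = 86/237
g = -62/237
w = -196/237
z = 25/237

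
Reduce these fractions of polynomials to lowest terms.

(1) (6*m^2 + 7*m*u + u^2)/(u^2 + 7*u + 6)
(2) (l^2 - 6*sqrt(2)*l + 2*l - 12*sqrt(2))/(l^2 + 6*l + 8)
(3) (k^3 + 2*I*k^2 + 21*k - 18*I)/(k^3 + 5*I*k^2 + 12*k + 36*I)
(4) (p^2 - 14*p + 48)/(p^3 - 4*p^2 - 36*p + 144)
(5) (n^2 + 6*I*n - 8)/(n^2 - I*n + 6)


(1) = (6*m^2 + 7*m*u + u^2)/(u^2 + 7*u + 6)
(2) = (l - 6*sqrt(2))/(l + 4)
(3) = (k - I)/(k + 2*I)
(4) = (p - 8)/(p^2 + 2*p - 24)
(5) = (n + 4*I)/(n - 3*I)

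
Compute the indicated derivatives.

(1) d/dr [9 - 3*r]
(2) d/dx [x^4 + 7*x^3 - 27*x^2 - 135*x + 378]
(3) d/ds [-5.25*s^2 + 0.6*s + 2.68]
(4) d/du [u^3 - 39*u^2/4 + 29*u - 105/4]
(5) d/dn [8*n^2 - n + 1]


(1) = -3
(2) = 4*x^3 + 21*x^2 - 54*x - 135
(3) = 0.6 - 10.5*s
(4) = 3*u^2 - 39*u/2 + 29
(5) = 16*n - 1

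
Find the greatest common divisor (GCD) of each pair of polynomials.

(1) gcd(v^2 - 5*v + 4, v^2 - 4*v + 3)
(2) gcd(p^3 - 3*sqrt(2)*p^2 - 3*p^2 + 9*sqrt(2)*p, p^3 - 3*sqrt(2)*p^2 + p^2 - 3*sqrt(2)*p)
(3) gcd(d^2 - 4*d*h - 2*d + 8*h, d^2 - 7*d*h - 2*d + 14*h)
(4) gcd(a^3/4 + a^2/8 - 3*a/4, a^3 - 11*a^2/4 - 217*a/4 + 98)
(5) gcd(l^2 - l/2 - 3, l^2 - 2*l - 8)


(1) = gcd((v - 4)*(v - 1), (v - 3)*(v - 1)) = v - 1
(2) = p^2 - 3*sqrt(2)*p
(3) = d - 2
(4) = 1
(5) = 1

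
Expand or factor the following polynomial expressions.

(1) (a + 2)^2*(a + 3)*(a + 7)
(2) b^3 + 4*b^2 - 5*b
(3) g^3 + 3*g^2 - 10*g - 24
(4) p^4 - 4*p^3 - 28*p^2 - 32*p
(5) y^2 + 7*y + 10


(1) = a^4 + 14*a^3 + 65*a^2 + 124*a + 84
(2) = b*(b - 1)*(b + 5)
(3) = (g - 3)*(g + 2)*(g + 4)
(4) = p*(p - 8)*(p + 2)^2
(5) = (y + 2)*(y + 5)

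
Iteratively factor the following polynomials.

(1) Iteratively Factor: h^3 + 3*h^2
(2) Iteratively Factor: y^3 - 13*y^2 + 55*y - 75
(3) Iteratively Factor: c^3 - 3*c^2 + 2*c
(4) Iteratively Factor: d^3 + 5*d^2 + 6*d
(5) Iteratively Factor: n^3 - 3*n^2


(1) = (h + 3)*(h^2) = h*(h + 3)*(h)
(2) = (y - 3)*(y^2 - 10*y + 25) = (y - 5)*(y - 3)*(y - 5)
(3) = (c)*(c^2 - 3*c + 2) = c*(c - 2)*(c - 1)
(4) = (d)*(d^2 + 5*d + 6) = d*(d + 2)*(d + 3)
(5) = (n)*(n^2 - 3*n) = n^2*(n - 3)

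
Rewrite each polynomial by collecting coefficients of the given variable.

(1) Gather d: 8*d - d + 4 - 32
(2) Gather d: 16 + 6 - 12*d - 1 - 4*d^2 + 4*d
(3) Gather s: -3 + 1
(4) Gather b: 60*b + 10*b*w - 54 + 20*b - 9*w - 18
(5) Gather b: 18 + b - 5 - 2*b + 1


(1) = 7*d - 28
(2) = -4*d^2 - 8*d + 21
(3) = -2
(4) = b*(10*w + 80) - 9*w - 72
(5) = 14 - b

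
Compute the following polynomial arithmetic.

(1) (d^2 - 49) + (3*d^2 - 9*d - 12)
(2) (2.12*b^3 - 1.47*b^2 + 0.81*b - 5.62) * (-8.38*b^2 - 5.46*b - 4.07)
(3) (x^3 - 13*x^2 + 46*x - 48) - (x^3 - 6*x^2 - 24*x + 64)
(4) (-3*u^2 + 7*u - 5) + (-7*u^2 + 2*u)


(1) = 4*d^2 - 9*d - 61
(2) = -17.7656*b^5 + 0.7434*b^4 - 7.39*b^3 + 48.6559*b^2 + 27.3885*b + 22.8734
(3) = -7*x^2 + 70*x - 112
(4) = -10*u^2 + 9*u - 5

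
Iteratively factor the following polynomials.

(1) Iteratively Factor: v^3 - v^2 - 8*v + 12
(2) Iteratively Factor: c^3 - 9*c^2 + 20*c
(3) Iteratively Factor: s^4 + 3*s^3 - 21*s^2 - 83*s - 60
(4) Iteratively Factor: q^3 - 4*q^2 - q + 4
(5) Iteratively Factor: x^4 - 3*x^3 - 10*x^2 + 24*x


(1) = (v + 3)*(v^2 - 4*v + 4) = (v - 2)*(v + 3)*(v - 2)
(2) = (c - 5)*(c^2 - 4*c) = (c - 5)*(c - 4)*(c)
(3) = (s + 4)*(s^3 - s^2 - 17*s - 15) = (s - 5)*(s + 4)*(s^2 + 4*s + 3) = (s - 5)*(s + 3)*(s + 4)*(s + 1)
(4) = (q - 1)*(q^2 - 3*q - 4) = (q - 4)*(q - 1)*(q + 1)
(5) = (x - 2)*(x^3 - x^2 - 12*x) = (x - 4)*(x - 2)*(x^2 + 3*x) = x*(x - 4)*(x - 2)*(x + 3)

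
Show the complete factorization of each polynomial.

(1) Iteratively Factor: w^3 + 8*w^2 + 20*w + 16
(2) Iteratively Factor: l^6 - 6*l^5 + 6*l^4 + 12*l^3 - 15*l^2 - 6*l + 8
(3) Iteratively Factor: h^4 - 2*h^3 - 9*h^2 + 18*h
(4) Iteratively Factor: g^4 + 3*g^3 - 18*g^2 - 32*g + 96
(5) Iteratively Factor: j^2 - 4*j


(1) = (w + 2)*(w^2 + 6*w + 8) = (w + 2)^2*(w + 4)
(2) = (l - 1)*(l^5 - 5*l^4 + l^3 + 13*l^2 - 2*l - 8) = (l - 1)*(l + 1)*(l^4 - 6*l^3 + 7*l^2 + 6*l - 8) = (l - 1)^2*(l + 1)*(l^3 - 5*l^2 + 2*l + 8) = (l - 1)^2*(l + 1)^2*(l^2 - 6*l + 8) = (l - 4)*(l - 1)^2*(l + 1)^2*(l - 2)
(3) = (h)*(h^3 - 2*h^2 - 9*h + 18) = h*(h - 3)*(h^2 + h - 6) = h*(h - 3)*(h - 2)*(h + 3)
(4) = (g - 2)*(g^3 + 5*g^2 - 8*g - 48) = (g - 3)*(g - 2)*(g^2 + 8*g + 16) = (g - 3)*(g - 2)*(g + 4)*(g + 4)
(5) = (j)*(j - 4)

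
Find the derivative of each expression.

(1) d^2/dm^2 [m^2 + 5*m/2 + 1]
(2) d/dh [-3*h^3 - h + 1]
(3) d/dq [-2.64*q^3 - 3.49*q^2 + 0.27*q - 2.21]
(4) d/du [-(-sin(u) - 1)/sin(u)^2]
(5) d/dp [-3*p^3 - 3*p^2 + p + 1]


(1) = 2
(2) = -9*h^2 - 1
(3) = -7.92*q^2 - 6.98*q + 0.27
(4) = -(sin(u) + 2)*cos(u)/sin(u)^3
(5) = -9*p^2 - 6*p + 1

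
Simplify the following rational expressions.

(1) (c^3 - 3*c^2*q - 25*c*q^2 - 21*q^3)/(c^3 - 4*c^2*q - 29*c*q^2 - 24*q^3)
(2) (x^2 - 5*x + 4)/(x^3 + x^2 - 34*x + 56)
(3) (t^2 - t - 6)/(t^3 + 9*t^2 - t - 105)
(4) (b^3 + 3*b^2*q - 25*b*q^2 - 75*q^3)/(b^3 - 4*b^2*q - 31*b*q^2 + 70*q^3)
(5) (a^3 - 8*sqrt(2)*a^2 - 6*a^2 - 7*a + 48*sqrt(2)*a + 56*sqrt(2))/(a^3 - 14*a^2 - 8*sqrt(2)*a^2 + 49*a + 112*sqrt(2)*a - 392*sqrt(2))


(1) = (-c + 7*q)/(-c + 8*q)
(2) = (x - 1)/(x^2 + 5*x - 14)
(3) = (t + 2)/(t^2 + 12*t + 35)
(4) = (b^2 - 2*b*q - 15*q^2)/(b^2 - 9*b*q + 14*q^2)
(5) = (a + 1)/(a - 7)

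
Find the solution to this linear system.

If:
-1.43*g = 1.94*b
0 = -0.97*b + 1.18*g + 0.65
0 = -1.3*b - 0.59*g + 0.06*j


Then:
b = 0.25
g = -0.34
j = 2.11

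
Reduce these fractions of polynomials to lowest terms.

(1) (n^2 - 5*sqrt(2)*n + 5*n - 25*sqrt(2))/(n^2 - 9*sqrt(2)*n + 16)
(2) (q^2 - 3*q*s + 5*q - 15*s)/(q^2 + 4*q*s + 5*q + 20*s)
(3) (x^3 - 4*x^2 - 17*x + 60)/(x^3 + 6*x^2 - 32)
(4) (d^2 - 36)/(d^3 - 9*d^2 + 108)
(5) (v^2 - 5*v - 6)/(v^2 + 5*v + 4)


(1) = (n^2 + n*(5 - 5*sqrt(2)) - 25*sqrt(2))/(n^2 - 9*sqrt(2)*n + 16)
(2) = (q - 3*s)/(q + 4*s)
(3) = (x^2 - 8*x + 15)/(x^2 + 2*x - 8)
(4) = (d + 6)/(d^2 - 3*d - 18)
(5) = (v - 6)/(v + 4)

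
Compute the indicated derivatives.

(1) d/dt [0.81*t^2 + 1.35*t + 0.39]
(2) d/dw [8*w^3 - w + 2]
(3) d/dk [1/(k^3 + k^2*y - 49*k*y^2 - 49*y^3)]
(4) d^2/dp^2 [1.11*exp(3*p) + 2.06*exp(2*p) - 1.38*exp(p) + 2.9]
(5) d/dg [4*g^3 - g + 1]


(1) = 1.62*t + 1.35
(2) = 24*w^2 - 1
(3) = (-3*k^2 - 2*k*y + 49*y^2)/(k^3 + k^2*y - 49*k*y^2 - 49*y^3)^2
(4) = (9.99*exp(2*p) + 8.24*exp(p) - 1.38)*exp(p)
(5) = 12*g^2 - 1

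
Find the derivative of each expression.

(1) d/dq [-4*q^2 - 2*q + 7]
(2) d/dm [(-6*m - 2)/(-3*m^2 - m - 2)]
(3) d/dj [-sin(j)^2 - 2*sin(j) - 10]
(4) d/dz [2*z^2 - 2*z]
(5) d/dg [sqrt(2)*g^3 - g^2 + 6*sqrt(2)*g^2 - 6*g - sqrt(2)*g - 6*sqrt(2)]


(1) = -8*q - 2
(2) = 2*(-9*m^2 - 6*m + 5)/(9*m^4 + 6*m^3 + 13*m^2 + 4*m + 4)
(3) = -2*(sin(j) + 1)*cos(j)
(4) = 4*z - 2
(5) = 3*sqrt(2)*g^2 - 2*g + 12*sqrt(2)*g - 6 - sqrt(2)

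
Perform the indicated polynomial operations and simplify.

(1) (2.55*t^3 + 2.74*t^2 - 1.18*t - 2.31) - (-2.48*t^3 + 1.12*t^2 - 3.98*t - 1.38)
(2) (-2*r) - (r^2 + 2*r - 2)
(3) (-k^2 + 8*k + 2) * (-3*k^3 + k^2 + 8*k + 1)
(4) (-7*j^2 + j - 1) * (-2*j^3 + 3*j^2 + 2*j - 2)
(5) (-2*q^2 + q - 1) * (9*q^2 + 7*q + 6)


(1) = 5.03*t^3 + 1.62*t^2 + 2.8*t - 0.93
(2) = -r^2 - 4*r + 2
(3) = 3*k^5 - 25*k^4 - 6*k^3 + 65*k^2 + 24*k + 2
(4) = 14*j^5 - 23*j^4 - 9*j^3 + 13*j^2 - 4*j + 2
(5) = -18*q^4 - 5*q^3 - 14*q^2 - q - 6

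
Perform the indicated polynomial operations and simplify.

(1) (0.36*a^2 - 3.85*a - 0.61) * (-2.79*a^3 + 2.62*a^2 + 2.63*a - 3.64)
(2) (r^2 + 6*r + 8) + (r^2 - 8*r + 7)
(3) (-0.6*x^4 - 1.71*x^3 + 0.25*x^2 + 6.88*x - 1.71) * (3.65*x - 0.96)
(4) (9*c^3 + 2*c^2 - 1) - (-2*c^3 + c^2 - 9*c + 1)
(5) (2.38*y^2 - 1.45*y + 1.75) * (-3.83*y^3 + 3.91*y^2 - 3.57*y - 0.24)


(1) = -1.0044*a^5 + 11.6847*a^4 - 7.4383*a^3 - 13.0341*a^2 + 12.4097*a + 2.2204
(2) = 2*r^2 - 2*r + 15
(3) = -2.19*x^5 - 5.6655*x^4 + 2.5541*x^3 + 24.872*x^2 - 12.8463*x + 1.6416
(4) = 11*c^3 + c^2 + 9*c - 2
(5) = -9.1154*y^5 + 14.8593*y^4 - 20.8686*y^3 + 11.4478*y^2 - 5.8995*y - 0.42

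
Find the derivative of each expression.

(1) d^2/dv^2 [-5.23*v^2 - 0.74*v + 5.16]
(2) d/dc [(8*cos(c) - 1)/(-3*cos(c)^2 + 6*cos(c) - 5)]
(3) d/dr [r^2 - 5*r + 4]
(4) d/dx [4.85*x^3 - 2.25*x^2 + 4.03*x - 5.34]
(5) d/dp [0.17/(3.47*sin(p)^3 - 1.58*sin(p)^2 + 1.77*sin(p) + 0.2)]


(1) = -10.4600000000000
(2) = 2*(-12*cos(c)^2 + 3*cos(c) + 17)*sin(c)/(3*sin(c)^2 + 6*cos(c) - 8)^2
(3) = 2*r - 5
(4) = 14.55*x^2 - 4.5*x + 4.03
(5) = (-1.7697*sin(p)^2 + 0.5372*sin(p) - 0.3009)*cos(p)/(3.47*sin(p)^3 - 1.58*sin(p)^2 + 1.77*sin(p) + 0.2)^2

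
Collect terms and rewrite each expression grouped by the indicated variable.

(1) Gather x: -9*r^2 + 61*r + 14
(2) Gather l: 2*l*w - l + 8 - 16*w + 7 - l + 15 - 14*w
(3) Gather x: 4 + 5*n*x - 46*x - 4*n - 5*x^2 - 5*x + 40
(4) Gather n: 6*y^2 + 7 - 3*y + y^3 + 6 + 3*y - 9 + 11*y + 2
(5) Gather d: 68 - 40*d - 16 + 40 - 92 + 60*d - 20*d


(1) = -9*r^2 + 61*r + 14
(2) = l*(2*w - 2) - 30*w + 30
(3) = -4*n - 5*x^2 + x*(5*n - 51) + 44
(4) = y^3 + 6*y^2 + 11*y + 6
(5) = 0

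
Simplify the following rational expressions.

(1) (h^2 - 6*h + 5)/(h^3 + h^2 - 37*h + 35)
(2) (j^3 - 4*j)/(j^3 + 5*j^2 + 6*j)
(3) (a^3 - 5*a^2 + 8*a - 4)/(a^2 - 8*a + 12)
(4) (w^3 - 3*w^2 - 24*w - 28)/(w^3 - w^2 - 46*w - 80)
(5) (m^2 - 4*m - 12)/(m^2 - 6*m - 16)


(1) = 1/(h + 7)
(2) = (j - 2)/(j + 3)
(3) = (a^2 - 3*a + 2)/(a - 6)
(4) = (w^2 - 5*w - 14)/(w^2 - 3*w - 40)
(5) = (m - 6)/(m - 8)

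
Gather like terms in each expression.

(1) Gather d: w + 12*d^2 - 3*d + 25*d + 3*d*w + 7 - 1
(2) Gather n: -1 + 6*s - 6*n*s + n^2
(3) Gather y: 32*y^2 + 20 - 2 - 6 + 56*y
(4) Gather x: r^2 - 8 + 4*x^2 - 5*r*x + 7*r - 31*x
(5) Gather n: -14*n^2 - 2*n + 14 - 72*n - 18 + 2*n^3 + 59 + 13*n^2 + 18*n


(1) = 12*d^2 + d*(3*w + 22) + w + 6
(2) = n^2 - 6*n*s + 6*s - 1
(3) = 32*y^2 + 56*y + 12
(4) = r^2 + 7*r + 4*x^2 + x*(-5*r - 31) - 8
(5) = 2*n^3 - n^2 - 56*n + 55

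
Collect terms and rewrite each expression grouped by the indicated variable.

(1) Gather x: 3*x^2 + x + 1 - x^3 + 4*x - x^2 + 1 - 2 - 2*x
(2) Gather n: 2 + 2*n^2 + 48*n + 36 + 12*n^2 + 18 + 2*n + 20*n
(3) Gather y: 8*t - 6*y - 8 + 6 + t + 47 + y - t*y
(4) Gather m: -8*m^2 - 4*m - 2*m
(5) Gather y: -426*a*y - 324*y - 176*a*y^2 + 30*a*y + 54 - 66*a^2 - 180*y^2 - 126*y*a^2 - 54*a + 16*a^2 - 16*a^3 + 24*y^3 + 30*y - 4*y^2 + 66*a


(1) = -x^3 + 2*x^2 + 3*x
(2) = 14*n^2 + 70*n + 56
(3) = 9*t + y*(-t - 5) + 45
(4) = -8*m^2 - 6*m
(5) = -16*a^3 - 50*a^2 + 12*a + 24*y^3 + y^2*(-176*a - 184) + y*(-126*a^2 - 396*a - 294) + 54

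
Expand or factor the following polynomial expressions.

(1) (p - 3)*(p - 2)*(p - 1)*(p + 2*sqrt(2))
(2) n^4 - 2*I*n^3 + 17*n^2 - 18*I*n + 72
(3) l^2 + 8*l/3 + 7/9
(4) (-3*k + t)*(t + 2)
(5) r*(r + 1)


(1) = p^4 - 6*p^3 + 2*sqrt(2)*p^3 - 12*sqrt(2)*p^2 + 11*p^2 - 6*p + 22*sqrt(2)*p - 12*sqrt(2)
(2) = (n - 4*I)*(n - 3*I)*(n + 2*I)*(n + 3*I)
(3) = (l + 1/3)*(l + 7/3)
(4) = -3*k*t - 6*k + t^2 + 2*t
(5) = r^2 + r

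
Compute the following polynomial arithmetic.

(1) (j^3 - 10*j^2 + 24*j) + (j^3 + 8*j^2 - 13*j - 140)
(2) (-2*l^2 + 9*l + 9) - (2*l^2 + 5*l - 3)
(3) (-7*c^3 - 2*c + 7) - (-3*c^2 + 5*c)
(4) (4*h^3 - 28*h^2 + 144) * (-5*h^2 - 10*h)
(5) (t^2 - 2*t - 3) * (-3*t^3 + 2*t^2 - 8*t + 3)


(1) = 2*j^3 - 2*j^2 + 11*j - 140
(2) = -4*l^2 + 4*l + 12
(3) = -7*c^3 + 3*c^2 - 7*c + 7
(4) = -20*h^5 + 100*h^4 + 280*h^3 - 720*h^2 - 1440*h
(5) = -3*t^5 + 8*t^4 - 3*t^3 + 13*t^2 + 18*t - 9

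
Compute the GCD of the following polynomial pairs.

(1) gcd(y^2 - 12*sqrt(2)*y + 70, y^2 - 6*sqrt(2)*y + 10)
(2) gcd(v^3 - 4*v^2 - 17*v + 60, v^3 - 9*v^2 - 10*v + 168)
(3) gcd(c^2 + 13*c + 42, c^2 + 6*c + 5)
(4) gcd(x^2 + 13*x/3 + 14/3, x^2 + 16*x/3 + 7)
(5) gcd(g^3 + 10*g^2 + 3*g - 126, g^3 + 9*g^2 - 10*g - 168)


(1) = gcd((y - 7*sqrt(2))*(y - 5*sqrt(2)), (y - 5*sqrt(2))*(y - sqrt(2))) = y - 5*sqrt(2)
(2) = gcd((v - 5)*(v - 3)*(v + 4), (v - 7)*(v - 6)*(v + 4)) = v + 4
(3) = 1
(4) = gcd((x + 2)*(x + 7/3), (x + 7/3)*(x + 3)) = x + 7/3
(5) = gcd((g - 3)*(g + 6)*(g + 7), (g - 4)*(g + 6)*(g + 7)) = g^2 + 13*g + 42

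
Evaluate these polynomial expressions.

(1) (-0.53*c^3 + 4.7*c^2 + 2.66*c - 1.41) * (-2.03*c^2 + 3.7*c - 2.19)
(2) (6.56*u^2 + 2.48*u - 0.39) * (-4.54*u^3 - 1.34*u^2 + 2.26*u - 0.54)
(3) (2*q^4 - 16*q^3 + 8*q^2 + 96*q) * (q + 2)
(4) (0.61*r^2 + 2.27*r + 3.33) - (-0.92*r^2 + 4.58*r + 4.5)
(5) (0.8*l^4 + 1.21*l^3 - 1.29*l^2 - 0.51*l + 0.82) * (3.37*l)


(1) = 1.0759*c^5 - 11.502*c^4 + 13.1509*c^3 + 2.4113*c^2 - 11.0424*c + 3.0879
(2) = -29.7824*u^5 - 20.0496*u^4 + 13.273*u^3 + 2.585*u^2 - 2.2206*u + 0.2106
(3) = 2*q^5 - 12*q^4 - 24*q^3 + 112*q^2 + 192*q
(4) = 1.53*r^2 - 2.31*r - 1.17
(5) = 2.696*l^5 + 4.0777*l^4 - 4.3473*l^3 - 1.7187*l^2 + 2.7634*l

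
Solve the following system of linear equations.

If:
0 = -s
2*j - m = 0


Then:
j = m/2
s = 0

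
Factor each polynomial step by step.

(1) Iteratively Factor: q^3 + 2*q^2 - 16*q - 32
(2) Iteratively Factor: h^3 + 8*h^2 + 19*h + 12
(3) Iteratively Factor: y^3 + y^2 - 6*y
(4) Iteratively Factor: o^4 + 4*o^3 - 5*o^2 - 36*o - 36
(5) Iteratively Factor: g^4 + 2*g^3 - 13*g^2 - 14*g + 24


(1) = (q + 4)*(q^2 - 2*q - 8) = (q + 2)*(q + 4)*(q - 4)
(2) = (h + 3)*(h^2 + 5*h + 4) = (h + 3)*(h + 4)*(h + 1)
(3) = (y + 3)*(y^2 - 2*y) = (y - 2)*(y + 3)*(y)
(4) = (o - 3)*(o^3 + 7*o^2 + 16*o + 12) = (o - 3)*(o + 2)*(o^2 + 5*o + 6) = (o - 3)*(o + 2)*(o + 3)*(o + 2)
(5) = (g + 4)*(g^3 - 2*g^2 - 5*g + 6) = (g - 3)*(g + 4)*(g^2 + g - 2) = (g - 3)*(g - 1)*(g + 4)*(g + 2)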